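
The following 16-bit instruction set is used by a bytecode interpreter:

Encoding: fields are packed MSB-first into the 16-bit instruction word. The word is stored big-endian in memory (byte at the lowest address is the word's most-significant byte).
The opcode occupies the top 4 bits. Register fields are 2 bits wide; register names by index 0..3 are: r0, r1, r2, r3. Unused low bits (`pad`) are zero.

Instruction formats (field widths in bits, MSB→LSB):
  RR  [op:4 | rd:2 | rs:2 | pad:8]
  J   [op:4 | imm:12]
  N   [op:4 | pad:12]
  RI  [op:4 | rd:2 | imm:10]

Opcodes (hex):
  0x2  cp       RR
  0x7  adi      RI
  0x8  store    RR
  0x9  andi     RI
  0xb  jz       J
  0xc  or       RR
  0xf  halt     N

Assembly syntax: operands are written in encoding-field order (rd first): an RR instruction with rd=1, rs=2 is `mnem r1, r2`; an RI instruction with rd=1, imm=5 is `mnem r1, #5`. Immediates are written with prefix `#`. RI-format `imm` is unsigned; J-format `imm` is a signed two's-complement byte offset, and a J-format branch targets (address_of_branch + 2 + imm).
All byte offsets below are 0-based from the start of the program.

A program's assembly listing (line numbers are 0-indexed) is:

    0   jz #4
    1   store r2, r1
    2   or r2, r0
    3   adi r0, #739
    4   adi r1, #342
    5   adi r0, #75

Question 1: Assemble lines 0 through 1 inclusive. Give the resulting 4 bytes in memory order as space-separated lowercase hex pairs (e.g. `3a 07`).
b0 04 89 00

L0: jz op=0xb:4|imm=4:12 ⇒ 0xb004 ⇒ big b0 04
L1: store op=0x8:4|rd=2:2|rs=1:2|pad=0:8 ⇒ 0x8900 ⇒ big 89 00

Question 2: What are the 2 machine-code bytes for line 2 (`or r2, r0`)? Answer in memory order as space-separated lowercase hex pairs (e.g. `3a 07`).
c8 00

line 2 (or): pack op=0xc:4|rd=2:2|rs=0:2|pad=0:8 = 0xc800; big→ c8 00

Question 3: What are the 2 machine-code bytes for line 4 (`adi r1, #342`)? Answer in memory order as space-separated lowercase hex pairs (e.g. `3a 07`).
75 56

line 4 (adi): pack op=0x7:4|rd=1:2|imm=342:10 = 0x7556; big→ 75 56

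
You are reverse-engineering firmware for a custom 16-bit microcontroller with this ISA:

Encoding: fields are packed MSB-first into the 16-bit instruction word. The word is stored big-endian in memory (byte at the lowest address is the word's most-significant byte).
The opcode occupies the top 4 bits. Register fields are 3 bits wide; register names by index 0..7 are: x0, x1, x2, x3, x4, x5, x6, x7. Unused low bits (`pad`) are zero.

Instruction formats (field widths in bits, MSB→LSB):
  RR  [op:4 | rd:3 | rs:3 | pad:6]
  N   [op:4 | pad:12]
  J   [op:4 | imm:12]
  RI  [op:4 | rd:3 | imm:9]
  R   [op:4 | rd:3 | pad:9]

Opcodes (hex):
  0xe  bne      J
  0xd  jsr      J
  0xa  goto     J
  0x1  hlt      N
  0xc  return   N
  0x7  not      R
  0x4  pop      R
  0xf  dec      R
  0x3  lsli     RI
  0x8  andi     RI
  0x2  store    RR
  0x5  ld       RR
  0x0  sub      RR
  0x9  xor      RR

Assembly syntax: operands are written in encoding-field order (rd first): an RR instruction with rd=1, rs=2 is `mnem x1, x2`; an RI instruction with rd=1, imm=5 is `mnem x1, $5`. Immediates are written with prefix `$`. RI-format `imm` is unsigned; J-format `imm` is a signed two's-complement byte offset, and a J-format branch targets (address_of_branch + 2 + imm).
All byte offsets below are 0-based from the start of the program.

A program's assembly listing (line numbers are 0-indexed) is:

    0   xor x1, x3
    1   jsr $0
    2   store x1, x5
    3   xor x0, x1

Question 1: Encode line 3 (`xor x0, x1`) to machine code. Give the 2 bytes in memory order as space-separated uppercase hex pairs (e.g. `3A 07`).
3. xor fields op=0x9:4|rd=0:3|rs=1:3|pad=0:6 → word 9040h → 90 40

90 40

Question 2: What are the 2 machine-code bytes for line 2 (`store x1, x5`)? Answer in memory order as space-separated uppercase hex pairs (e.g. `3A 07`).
23 40

L2: store op=0x2:4|rd=1:3|rs=5:3|pad=0:6 ⇒ 0x2340 ⇒ big 23 40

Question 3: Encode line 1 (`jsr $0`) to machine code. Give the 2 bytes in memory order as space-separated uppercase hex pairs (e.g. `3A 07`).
line 1 (jsr): pack op=0xd:4|imm=0:12 = 0xd000; big→ d0 00

D0 00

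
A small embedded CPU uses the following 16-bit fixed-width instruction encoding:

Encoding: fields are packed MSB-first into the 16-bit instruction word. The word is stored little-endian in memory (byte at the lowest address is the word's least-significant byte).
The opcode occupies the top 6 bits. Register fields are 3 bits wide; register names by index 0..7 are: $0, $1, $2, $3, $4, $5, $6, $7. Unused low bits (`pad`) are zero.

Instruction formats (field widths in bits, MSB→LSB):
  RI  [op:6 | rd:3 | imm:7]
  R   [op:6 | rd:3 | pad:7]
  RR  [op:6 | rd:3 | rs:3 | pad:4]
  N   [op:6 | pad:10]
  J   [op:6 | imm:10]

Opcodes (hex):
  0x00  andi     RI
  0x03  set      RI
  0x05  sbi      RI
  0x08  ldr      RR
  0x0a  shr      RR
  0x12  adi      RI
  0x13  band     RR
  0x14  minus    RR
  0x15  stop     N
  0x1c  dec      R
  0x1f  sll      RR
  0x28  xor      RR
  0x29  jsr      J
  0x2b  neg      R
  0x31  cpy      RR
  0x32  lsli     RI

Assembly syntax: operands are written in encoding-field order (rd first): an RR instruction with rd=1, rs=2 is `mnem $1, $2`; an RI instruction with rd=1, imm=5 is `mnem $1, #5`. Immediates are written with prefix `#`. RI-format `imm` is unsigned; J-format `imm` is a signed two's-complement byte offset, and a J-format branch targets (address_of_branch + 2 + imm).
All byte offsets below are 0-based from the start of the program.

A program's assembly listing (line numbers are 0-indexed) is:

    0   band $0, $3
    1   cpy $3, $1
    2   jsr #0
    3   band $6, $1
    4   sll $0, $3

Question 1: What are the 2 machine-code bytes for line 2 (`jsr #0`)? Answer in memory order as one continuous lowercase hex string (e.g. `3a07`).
L2: jsr op=0x29:6|imm=0:10 ⇒ 0xa400 ⇒ little 00 a4

00a4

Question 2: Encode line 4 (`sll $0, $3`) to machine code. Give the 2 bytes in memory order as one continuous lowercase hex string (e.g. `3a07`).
4. sll fields op=0x1f:6|rd=0:3|rs=3:3|pad=0:4 → word 7c30h → 30 7c

307c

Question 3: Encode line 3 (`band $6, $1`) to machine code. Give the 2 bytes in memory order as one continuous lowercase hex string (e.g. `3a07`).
L3: band op=0x13:6|rd=6:3|rs=1:3|pad=0:4 ⇒ 0x4f10 ⇒ little 10 4f

104f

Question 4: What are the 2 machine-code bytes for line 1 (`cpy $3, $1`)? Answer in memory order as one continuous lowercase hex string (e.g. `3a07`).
90c5

1. cpy fields op=0x31:6|rd=3:3|rs=1:3|pad=0:4 → word c590h → 90 c5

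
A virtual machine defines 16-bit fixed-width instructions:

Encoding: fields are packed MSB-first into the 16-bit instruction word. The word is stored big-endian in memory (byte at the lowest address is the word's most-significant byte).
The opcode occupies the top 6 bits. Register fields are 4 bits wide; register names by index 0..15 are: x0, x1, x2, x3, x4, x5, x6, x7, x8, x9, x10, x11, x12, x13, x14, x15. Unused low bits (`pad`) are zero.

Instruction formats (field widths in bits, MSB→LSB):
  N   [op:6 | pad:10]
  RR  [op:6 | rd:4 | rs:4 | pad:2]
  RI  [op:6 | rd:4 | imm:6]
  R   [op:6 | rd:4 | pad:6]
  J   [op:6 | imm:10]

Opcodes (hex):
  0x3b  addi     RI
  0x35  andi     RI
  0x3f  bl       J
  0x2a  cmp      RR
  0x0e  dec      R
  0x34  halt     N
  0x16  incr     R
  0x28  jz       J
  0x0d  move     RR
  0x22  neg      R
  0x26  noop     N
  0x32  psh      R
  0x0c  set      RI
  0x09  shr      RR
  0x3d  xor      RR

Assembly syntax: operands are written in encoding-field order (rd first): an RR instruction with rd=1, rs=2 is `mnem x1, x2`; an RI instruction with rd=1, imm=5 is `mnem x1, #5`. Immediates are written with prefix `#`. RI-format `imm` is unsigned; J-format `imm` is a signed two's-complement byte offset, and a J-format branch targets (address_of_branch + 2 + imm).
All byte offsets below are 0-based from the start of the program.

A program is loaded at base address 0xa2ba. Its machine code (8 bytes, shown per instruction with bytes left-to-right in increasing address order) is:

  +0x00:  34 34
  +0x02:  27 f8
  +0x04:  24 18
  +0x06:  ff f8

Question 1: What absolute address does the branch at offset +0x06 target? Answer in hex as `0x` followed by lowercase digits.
off 0x06: read ff f8 as big → 0xfff8
  opcode bits[15:10]=0x3f: bl/J
  imm: (w>>0)&0x3ff=0x3f8 (s10→-8) → #-8
  target = base 0xa2ba + off 0x06 + 2 + imm -8 = 0xa2ba

0xa2ba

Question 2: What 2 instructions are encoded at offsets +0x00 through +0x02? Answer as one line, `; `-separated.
move x0, x13; shr x15, x14

[00] 34 34 → 0x3434
  op=0x3434>>10=0xd ⇒ move (RR)
  [9:6] rd=0 = x0
  [5:2] rs=13 = x13
[02] 27 f8 → 0x27f8
  op=0x27f8>>10=0x9 ⇒ shr (RR)
  [9:6] rd=15 = x15
  [5:2] rs=14 = x14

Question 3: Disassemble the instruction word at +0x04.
@+04  big-endian(24 18) = 0x2418
  op=0x2418>>10=0x9 ⇒ shr (RR)
  [9:6] rd=0 = x0
  [5:2] rs=6 = x6

shr x0, x6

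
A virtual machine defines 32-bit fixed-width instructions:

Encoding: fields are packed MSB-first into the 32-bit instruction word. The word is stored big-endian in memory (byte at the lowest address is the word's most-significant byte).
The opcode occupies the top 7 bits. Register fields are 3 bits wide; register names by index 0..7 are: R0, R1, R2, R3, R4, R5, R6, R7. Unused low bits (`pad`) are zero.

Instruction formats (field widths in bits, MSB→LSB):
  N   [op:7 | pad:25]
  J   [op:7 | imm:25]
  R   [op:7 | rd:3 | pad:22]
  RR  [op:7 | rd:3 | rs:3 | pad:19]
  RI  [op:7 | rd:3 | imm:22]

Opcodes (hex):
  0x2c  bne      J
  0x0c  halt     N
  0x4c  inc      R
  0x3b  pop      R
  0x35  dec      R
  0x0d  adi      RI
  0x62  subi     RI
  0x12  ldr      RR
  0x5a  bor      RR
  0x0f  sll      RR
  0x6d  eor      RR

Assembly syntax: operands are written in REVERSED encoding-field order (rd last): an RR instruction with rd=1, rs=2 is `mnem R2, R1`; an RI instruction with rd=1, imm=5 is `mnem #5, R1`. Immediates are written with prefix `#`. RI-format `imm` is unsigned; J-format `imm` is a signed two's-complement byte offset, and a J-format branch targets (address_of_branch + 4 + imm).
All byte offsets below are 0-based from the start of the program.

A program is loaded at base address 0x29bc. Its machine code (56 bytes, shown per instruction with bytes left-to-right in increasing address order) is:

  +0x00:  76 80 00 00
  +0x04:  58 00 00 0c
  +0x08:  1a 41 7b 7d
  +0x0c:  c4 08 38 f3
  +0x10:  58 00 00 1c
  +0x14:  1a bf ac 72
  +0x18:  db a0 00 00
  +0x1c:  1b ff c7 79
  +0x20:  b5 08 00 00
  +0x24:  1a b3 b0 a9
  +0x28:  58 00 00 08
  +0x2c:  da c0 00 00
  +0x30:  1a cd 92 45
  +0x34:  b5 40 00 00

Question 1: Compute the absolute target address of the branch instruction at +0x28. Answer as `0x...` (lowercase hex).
0x29f0

@+28  big-endian(58 00 00 08) = 0x58000008
  top 7b → 0x2c → bne [J]
  imm@[24:0]=0x8 ⇒ #8
  target = base 0x29bc + off 0x28 + 4 + imm 8 = 0x29f0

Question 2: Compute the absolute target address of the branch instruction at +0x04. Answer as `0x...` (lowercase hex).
+0x04: 58 00 00 0c ⇒ word 0x5800000c (big)
  opcode bits[31:25]=0x2c: bne/J
  imm: (w>>0)&0x1ffffff=0xc → #12
  target = base 0x29bc + off 0x04 + 4 + imm 12 = 0x29d0

0x29d0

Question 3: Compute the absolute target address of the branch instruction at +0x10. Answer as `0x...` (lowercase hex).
@+10  big-endian(58 00 00 1c) = 0x5800001c
  opcode bits[31:25]=0x2c: bne/J
  imm: (w>>0)&0x1ffffff=0x1c → #28
  target = base 0x29bc + off 0x10 + 4 + imm 28 = 0x29ec

0x29ec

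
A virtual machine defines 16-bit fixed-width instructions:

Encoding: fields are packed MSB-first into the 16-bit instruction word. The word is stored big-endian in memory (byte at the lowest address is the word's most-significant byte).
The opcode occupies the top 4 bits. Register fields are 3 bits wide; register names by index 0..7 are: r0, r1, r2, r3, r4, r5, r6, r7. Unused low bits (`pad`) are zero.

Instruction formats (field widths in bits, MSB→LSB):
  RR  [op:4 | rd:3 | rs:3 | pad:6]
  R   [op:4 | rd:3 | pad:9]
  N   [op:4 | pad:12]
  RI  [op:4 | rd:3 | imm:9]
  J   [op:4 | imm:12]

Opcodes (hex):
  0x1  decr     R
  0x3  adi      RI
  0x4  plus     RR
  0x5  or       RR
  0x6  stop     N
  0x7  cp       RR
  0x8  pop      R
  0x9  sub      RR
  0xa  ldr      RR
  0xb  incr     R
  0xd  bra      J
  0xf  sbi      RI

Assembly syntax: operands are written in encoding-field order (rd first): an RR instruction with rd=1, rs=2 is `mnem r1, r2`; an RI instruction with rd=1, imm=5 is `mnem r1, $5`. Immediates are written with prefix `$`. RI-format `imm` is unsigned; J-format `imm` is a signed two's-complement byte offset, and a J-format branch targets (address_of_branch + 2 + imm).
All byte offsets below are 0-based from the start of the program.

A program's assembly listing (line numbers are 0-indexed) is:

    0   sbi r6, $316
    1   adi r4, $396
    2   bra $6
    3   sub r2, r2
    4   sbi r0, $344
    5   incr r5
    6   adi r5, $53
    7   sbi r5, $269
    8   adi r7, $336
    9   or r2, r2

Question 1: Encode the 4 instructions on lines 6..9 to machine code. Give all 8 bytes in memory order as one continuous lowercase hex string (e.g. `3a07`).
L6: adi op=0x3:4|rd=5:3|imm=53:9 ⇒ 0x3a35 ⇒ big 3a 35
L7: sbi op=0xf:4|rd=5:3|imm=269:9 ⇒ 0xfb0d ⇒ big fb 0d
L8: adi op=0x3:4|rd=7:3|imm=336:9 ⇒ 0x3f50 ⇒ big 3f 50
L9: or op=0x5:4|rd=2:3|rs=2:3|pad=0:6 ⇒ 0x5480 ⇒ big 54 80

3a35fb0d3f505480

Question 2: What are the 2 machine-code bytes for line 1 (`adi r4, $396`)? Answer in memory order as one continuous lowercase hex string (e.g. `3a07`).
398c

L1: adi op=0x3:4|rd=4:3|imm=396:9 ⇒ 0x398c ⇒ big 39 8c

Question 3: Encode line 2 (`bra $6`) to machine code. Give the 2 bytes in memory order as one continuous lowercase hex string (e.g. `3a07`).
d006

L2: bra op=0xd:4|imm=6:12 ⇒ 0xd006 ⇒ big d0 06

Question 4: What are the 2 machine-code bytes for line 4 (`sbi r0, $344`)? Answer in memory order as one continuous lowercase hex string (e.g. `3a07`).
line 4 (sbi): pack op=0xf:4|rd=0:3|imm=344:9 = 0xf158; big→ f1 58

f158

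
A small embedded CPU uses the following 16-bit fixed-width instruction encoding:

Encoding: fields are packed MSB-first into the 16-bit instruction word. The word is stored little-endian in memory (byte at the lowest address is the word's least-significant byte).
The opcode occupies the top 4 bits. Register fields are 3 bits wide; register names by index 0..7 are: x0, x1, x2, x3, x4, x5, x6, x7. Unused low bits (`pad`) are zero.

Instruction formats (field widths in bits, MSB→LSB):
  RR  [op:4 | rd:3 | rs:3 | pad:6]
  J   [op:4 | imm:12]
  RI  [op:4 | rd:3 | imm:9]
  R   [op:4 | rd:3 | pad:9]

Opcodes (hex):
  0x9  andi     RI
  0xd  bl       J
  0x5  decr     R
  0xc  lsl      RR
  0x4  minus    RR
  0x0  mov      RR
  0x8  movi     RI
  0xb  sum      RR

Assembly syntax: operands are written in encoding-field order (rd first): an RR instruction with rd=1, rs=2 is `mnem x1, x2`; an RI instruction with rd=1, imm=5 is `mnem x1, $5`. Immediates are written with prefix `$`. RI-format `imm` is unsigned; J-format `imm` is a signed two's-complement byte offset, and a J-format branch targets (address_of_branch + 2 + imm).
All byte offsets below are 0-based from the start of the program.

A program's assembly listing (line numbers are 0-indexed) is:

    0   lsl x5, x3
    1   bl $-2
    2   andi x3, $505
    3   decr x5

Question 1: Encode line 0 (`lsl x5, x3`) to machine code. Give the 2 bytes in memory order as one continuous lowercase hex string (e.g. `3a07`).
line 0 (lsl): pack op=0xc:4|rd=5:3|rs=3:3|pad=0:6 = 0xcac0; little→ c0 ca

c0ca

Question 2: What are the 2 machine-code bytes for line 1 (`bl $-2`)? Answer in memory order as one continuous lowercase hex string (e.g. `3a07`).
fedf

line 1 (bl): pack op=0xd:4|imm=-2:12 = 0xdffe; little→ fe df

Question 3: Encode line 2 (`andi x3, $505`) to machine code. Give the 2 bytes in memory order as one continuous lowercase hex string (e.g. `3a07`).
f997

L2: andi op=0x9:4|rd=3:3|imm=505:9 ⇒ 0x97f9 ⇒ little f9 97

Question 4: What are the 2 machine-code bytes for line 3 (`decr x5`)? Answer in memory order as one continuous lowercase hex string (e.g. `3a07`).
line 3 (decr): pack op=0x5:4|rd=5:3|pad=0:9 = 0x5a00; little→ 00 5a

005a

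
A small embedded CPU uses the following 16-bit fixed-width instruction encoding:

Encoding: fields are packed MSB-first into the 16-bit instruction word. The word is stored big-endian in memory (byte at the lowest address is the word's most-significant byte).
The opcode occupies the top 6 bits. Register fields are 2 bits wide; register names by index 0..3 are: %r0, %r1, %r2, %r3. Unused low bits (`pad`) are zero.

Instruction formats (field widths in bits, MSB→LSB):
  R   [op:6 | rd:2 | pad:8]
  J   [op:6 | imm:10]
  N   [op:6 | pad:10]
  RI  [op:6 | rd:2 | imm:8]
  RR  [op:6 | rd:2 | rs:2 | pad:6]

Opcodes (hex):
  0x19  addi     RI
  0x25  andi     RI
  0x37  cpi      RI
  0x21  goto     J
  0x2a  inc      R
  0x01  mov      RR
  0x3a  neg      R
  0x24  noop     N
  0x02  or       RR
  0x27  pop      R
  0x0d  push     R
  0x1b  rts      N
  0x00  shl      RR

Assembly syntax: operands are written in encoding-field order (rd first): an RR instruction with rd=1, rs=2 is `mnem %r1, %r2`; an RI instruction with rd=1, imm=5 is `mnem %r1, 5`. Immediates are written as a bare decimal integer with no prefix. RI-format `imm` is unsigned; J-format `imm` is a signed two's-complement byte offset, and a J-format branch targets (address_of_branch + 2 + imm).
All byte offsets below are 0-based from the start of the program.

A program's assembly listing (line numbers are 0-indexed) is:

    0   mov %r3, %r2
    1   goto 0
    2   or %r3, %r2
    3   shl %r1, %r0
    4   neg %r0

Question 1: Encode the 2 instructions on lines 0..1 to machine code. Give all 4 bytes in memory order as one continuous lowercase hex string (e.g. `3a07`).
07808400

L0: mov op=0x1:6|rd=3:2|rs=2:2|pad=0:6 ⇒ 0x0780 ⇒ big 07 80
L1: goto op=0x21:6|imm=0:10 ⇒ 0x8400 ⇒ big 84 00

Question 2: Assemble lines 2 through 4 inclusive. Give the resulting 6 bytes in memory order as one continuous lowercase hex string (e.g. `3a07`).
L2: or op=0x2:6|rd=3:2|rs=2:2|pad=0:6 ⇒ 0x0b80 ⇒ big 0b 80
L3: shl op=0x0:6|rd=1:2|rs=0:2|pad=0:6 ⇒ 0x0100 ⇒ big 01 00
L4: neg op=0x3a:6|rd=0:2|pad=0:8 ⇒ 0xe800 ⇒ big e8 00

0b800100e800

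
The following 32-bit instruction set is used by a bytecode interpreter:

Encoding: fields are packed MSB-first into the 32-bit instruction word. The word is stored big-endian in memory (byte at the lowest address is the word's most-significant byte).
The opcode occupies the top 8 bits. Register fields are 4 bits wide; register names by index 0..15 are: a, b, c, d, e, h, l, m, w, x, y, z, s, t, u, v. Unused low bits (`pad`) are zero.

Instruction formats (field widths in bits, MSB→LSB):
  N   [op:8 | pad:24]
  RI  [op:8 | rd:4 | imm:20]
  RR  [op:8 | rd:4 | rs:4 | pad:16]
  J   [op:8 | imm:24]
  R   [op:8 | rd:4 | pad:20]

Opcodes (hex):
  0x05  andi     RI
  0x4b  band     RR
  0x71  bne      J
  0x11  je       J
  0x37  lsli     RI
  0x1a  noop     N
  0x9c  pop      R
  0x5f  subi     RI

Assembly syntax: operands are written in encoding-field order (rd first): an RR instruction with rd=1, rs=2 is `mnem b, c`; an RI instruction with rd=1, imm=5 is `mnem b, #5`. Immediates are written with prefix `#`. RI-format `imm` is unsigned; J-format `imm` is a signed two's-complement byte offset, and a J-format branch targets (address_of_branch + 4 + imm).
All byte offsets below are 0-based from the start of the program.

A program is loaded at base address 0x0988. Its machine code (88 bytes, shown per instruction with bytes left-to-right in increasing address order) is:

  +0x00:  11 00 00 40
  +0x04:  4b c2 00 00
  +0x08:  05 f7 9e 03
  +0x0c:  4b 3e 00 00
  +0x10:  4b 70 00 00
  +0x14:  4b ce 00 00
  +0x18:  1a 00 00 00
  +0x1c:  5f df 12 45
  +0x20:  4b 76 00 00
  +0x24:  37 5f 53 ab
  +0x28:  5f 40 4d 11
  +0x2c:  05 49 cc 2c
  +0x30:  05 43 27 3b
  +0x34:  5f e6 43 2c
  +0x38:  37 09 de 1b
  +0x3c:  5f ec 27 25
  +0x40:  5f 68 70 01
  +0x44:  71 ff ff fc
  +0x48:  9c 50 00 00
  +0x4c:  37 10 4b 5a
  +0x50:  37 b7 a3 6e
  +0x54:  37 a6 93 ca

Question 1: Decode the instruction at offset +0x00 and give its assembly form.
je #64

[00] 11 00 00 40 → 0x11000040
  opcode bits[31:24]=0x11: je/J
  imm@[23:0]=0x40 ⇒ #64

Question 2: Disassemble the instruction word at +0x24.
+0x24: 37 5f 53 ab ⇒ word 0x375f53ab (big)
  op=0x375f53ab>>24=0x37 ⇒ lsli (RI)
  rd: (w>>20)&0xf=0x5 → h
  imm: (w>>0)&0xfffff=0xf53ab → #1004459

lsli h, #1004459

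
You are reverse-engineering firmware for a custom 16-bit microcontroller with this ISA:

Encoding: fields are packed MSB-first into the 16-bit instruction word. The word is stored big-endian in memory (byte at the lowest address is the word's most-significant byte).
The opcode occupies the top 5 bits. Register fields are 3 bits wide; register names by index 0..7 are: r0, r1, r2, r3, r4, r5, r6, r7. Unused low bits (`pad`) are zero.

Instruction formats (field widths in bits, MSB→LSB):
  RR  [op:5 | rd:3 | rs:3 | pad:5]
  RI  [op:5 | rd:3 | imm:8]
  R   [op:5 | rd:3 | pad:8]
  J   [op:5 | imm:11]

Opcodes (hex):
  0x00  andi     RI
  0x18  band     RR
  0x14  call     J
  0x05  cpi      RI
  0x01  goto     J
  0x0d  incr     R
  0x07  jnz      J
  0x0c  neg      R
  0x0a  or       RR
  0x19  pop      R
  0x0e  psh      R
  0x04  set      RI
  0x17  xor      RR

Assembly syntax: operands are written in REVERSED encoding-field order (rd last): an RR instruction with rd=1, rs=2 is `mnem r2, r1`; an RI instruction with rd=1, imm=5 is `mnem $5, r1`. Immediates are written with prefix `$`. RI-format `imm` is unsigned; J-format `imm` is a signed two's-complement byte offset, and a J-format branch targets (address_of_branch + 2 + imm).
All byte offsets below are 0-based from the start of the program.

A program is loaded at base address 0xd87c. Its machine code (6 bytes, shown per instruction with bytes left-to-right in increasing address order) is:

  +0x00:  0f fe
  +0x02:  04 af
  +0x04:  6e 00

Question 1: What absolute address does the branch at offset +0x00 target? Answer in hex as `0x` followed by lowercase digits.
+0x00: 0f fe ⇒ word 0x0ffe (big)
  op=0x0ffe>>11=0x1 ⇒ goto (J)
  imm@[10:0]=0x7fe (s11→-2) ⇒ $-2
  target = base 0xd87c + off 0x00 + 2 + imm -2 = 0xd87c

0xd87c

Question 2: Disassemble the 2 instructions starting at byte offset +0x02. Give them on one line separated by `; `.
[02] 04 af → 0x04af
  top 5b → 0x0 → andi [RI]
  [10:8] rd=4 = r4
  [7:0] imm=175 = $175
[04] 6e 00 → 0x6e00
  top 5b → 0xd → incr [R]
  [10:8] rd=6 = r6

andi $175, r4; incr r6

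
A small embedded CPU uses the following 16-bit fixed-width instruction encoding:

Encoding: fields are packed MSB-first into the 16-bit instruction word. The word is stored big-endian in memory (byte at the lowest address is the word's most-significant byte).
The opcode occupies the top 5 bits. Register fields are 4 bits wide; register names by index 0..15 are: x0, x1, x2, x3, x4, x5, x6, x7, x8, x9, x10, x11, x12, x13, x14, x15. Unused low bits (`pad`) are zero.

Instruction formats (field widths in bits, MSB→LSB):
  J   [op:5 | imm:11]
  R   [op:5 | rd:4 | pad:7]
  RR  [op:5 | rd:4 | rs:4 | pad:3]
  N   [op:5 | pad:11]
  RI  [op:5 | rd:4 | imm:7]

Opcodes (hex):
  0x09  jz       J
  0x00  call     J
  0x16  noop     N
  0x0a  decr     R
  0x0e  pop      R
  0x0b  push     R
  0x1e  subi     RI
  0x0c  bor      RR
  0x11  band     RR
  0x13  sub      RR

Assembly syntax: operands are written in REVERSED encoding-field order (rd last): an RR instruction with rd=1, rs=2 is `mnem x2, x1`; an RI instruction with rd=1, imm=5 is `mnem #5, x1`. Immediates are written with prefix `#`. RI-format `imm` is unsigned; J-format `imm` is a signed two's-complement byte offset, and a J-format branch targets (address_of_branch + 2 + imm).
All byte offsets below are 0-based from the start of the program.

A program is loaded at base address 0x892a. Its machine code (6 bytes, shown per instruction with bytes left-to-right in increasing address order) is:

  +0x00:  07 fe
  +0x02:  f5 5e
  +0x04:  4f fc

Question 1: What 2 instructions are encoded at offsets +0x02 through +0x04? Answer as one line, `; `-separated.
@+02  big-endian(f5 5e) = 0xf55e
  opcode bits[15:11]=0x1e: subi/RI
  rd@[10:7]=0xa ⇒ x10
  imm@[6:0]=0x5e ⇒ #94
@+04  big-endian(4f fc) = 0x4ffc
  opcode bits[15:11]=0x9: jz/J
  imm@[10:0]=0x7fc (s11→-4) ⇒ #-4

subi #94, x10; jz #-4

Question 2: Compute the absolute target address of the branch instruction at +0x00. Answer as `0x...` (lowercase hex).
@+00  big-endian(07 fe) = 0x07fe
  opcode bits[15:11]=0x0: call/J
  imm@[10:0]=0x7fe (s11→-2) ⇒ #-2
  target = base 0x892a + off 0x00 + 2 + imm -2 = 0x892a

0x892a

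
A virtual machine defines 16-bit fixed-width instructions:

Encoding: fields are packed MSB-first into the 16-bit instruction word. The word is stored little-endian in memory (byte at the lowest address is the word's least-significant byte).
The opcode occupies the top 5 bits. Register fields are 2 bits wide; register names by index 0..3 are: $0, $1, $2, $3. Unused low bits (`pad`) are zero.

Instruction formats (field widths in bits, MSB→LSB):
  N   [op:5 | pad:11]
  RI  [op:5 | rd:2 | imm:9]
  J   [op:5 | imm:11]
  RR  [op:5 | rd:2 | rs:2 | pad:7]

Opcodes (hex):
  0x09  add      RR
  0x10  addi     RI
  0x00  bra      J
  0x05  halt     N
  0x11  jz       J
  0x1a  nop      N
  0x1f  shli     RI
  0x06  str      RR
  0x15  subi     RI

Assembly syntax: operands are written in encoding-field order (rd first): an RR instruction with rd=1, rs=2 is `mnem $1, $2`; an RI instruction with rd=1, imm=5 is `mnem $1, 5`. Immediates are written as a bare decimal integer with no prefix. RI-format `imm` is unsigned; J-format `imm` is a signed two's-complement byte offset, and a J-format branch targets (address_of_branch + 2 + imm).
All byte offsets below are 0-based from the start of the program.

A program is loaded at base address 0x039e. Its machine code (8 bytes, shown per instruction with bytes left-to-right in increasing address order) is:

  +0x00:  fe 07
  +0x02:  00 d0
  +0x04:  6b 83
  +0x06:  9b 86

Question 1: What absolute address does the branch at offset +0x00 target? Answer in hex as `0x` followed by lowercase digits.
0x039e

[00] fe 07 → 0x07fe
  opcode bits[15:11]=0x0: bra/J
  imm@[10:0]=0x7fe (s11→-2) ⇒ -2
  target = base 0x039e + off 0x00 + 2 + imm -2 = 0x039e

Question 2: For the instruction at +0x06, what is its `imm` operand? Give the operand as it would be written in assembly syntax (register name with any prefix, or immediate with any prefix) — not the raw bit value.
155

off 0x06: read 9b 86 as little → 0x869b
  opcode bits[15:11]=0x10: addi/RI
  rd: (w>>9)&0x3=0x3 → $3
  imm: (w>>0)&0x1ff=0x9b → 155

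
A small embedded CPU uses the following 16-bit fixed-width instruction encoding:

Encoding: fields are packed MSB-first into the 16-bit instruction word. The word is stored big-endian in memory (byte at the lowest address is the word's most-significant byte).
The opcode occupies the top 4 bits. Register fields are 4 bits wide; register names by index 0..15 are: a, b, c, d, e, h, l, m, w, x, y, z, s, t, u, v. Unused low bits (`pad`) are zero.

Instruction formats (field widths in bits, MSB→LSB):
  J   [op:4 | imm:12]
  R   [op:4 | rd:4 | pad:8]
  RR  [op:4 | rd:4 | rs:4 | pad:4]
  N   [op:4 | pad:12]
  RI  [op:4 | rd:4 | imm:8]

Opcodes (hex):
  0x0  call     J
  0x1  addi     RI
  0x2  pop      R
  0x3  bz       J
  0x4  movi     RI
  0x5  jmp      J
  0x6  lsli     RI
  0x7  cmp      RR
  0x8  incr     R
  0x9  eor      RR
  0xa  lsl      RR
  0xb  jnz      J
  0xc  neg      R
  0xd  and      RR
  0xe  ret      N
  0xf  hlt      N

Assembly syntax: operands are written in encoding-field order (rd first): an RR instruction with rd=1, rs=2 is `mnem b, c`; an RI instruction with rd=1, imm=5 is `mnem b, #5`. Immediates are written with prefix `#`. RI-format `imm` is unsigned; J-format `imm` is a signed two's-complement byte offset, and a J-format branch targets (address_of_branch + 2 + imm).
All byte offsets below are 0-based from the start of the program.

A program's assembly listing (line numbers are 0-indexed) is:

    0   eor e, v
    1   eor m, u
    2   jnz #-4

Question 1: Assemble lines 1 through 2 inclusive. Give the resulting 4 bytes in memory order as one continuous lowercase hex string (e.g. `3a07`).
L1: eor op=0x9:4|rd=7:4|rs=14:4|pad=0:4 ⇒ 0x97e0 ⇒ big 97 e0
L2: jnz op=0xb:4|imm=-4:12 ⇒ 0xbffc ⇒ big bf fc

97e0bffc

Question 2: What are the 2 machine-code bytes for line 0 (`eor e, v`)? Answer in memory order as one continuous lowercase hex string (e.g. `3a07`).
94f0

L0: eor op=0x9:4|rd=4:4|rs=15:4|pad=0:4 ⇒ 0x94f0 ⇒ big 94 f0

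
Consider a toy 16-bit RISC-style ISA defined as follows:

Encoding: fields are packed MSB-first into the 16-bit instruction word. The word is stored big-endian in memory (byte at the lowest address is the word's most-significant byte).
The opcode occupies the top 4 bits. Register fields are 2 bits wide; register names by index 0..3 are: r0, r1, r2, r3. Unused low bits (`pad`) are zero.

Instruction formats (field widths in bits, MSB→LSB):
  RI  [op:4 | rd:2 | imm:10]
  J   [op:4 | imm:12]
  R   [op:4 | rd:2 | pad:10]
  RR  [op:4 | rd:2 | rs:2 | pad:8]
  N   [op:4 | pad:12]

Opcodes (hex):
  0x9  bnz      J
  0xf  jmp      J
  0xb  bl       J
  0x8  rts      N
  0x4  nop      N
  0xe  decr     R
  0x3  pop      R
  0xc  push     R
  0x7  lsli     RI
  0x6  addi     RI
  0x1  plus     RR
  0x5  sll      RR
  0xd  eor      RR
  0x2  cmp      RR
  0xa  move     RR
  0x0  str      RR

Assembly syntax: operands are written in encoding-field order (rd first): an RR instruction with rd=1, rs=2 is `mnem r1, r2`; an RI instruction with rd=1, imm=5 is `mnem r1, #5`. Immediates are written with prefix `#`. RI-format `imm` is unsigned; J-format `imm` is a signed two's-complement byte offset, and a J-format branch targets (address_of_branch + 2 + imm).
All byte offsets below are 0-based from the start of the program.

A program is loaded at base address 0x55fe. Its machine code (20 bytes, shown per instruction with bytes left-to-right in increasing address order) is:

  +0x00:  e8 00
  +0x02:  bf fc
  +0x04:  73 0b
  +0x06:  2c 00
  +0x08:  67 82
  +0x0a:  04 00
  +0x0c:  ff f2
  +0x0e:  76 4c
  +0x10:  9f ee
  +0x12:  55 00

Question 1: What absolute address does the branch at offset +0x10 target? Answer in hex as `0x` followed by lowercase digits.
0x55fe

+0x10: 9f ee ⇒ word 0x9fee (big)
  op=0x9fee>>12=0x9 ⇒ bnz (J)
  imm: (w>>0)&0xfff=0xfee (s12→-18) → #-18
  target = base 0x55fe + off 0x10 + 2 + imm -18 = 0x55fe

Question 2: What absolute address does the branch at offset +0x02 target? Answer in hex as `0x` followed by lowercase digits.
+0x02: bf fc ⇒ word 0xbffc (big)
  opcode bits[15:12]=0xb: bl/J
  imm: (w>>0)&0xfff=0xffc (s12→-4) → #-4
  target = base 0x55fe + off 0x02 + 2 + imm -4 = 0x55fe

0x55fe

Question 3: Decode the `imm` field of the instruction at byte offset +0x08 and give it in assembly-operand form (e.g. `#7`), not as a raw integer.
#898

@+08  big-endian(67 82) = 0x6782
  opcode bits[15:12]=0x6: addi/RI
  [11:10] rd=1 = r1
  [9:0] imm=898 = #898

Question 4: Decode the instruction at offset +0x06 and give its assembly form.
[06] 2c 00 → 0x2c00
  op=0x2c00>>12=0x2 ⇒ cmp (RR)
  rd: (w>>10)&0x3=0x3 → r3
  rs: (w>>8)&0x3=0x0 → r0

cmp r3, r0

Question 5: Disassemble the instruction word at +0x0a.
str r1, r0

off 0x0a: read 04 00 as big → 0x0400
  op=0x0400>>12=0x0 ⇒ str (RR)
  [11:10] rd=1 = r1
  [9:8] rs=0 = r0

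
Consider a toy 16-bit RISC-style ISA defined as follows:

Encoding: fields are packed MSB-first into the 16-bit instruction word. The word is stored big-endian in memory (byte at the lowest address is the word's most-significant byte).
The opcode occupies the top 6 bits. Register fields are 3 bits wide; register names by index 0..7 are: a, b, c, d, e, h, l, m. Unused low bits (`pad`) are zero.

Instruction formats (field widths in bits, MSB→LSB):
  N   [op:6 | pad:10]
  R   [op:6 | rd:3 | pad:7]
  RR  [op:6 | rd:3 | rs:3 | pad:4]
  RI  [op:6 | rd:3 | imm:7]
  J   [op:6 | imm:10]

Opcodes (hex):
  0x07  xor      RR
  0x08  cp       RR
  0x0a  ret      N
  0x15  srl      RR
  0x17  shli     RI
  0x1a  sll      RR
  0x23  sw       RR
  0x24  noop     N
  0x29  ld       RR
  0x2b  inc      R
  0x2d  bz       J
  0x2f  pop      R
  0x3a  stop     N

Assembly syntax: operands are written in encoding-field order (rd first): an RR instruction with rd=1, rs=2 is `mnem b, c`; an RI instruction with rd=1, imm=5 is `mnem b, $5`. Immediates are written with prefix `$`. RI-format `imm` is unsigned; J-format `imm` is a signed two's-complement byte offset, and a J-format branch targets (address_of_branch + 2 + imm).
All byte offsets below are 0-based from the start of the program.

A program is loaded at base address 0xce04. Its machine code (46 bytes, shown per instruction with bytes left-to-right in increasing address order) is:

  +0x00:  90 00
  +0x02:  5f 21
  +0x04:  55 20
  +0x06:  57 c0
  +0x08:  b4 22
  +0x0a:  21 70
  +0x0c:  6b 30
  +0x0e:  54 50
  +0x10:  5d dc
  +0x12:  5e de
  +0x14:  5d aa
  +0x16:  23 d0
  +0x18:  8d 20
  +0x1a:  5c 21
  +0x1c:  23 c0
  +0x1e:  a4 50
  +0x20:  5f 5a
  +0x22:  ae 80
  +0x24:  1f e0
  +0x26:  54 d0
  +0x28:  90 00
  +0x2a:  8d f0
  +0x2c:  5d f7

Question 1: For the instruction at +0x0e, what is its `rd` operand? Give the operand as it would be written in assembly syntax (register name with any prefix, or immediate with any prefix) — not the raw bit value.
a

off 0x0e: read 54 50 as big → 0x5450
  top 6b → 0x15 → srl [RR]
  [9:7] rd=0 = a
  [6:4] rs=5 = h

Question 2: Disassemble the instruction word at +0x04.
off 0x04: read 55 20 as big → 0x5520
  opcode bits[15:10]=0x15: srl/RR
  rd: (w>>7)&0x7=0x2 → c
  rs: (w>>4)&0x7=0x2 → c

srl c, c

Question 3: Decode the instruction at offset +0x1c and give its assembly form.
cp m, e

@+1c  big-endian(23 c0) = 0x23c0
  opcode bits[15:10]=0x8: cp/RR
  [9:7] rd=7 = m
  [6:4] rs=4 = e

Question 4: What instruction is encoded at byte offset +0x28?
noop

off 0x28: read 90 00 as big → 0x9000
  opcode bits[15:10]=0x24: noop/N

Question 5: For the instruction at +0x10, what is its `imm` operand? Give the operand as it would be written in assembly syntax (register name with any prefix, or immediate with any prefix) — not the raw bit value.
$92

[10] 5d dc → 0x5ddc
  op=0x5ddc>>10=0x17 ⇒ shli (RI)
  [9:7] rd=3 = d
  [6:0] imm=92 = $92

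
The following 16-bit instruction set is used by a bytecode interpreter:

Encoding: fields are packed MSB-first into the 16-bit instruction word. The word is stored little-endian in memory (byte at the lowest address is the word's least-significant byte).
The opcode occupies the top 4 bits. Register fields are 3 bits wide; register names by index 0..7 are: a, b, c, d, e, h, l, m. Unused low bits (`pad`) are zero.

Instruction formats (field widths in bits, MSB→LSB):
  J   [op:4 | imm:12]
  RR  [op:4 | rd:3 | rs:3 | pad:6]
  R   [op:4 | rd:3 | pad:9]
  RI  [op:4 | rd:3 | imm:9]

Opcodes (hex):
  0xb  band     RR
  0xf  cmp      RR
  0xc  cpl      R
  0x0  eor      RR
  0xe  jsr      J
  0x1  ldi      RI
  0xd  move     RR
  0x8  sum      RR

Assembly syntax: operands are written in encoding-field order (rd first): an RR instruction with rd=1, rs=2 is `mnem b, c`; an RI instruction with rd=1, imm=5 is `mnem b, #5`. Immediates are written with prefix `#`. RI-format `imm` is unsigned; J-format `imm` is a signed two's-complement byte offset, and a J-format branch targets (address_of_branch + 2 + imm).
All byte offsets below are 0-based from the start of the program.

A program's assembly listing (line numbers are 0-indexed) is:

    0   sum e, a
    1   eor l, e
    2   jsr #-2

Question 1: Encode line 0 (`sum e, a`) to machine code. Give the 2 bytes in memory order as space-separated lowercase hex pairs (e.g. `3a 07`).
00 88

0. sum fields op=0x8:4|rd=4:3|rs=0:3|pad=0:6 → word 8800h → 00 88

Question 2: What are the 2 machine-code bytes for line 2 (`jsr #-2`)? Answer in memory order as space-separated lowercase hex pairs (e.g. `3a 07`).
2. jsr fields op=0xe:4|imm=-2:12 → word effeh → fe ef

fe ef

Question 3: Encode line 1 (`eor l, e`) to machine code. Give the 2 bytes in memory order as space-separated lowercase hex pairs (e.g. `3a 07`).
L1: eor op=0x0:4|rd=6:3|rs=4:3|pad=0:6 ⇒ 0x0d00 ⇒ little 00 0d

00 0d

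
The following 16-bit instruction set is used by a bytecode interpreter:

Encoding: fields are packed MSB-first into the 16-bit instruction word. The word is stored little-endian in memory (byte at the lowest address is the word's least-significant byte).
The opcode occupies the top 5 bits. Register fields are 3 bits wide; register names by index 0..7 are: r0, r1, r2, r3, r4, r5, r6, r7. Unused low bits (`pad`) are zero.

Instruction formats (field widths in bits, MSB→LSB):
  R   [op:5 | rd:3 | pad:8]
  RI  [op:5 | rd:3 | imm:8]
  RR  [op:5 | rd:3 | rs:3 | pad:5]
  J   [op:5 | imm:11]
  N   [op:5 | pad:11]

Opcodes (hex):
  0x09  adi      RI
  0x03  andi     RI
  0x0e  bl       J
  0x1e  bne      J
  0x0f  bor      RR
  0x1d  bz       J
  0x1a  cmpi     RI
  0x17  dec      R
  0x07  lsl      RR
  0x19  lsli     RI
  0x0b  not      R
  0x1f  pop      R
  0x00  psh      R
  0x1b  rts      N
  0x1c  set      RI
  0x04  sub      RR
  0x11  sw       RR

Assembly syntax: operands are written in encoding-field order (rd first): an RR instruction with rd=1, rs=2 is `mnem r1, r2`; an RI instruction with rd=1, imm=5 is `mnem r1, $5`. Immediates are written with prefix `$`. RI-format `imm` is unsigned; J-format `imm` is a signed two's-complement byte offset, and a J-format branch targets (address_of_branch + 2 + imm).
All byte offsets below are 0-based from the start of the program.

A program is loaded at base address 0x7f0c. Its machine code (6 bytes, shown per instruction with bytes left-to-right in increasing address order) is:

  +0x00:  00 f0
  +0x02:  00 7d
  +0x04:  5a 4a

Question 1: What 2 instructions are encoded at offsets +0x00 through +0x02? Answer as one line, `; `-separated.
bne $0; bor r5, r0

off 0x00: read 00 f0 as little → 0xf000
  top 5b → 0x1e → bne [J]
  imm: (w>>0)&0x7ff=0x0 → $0
off 0x02: read 00 7d as little → 0x7d00
  top 5b → 0xf → bor [RR]
  rd: (w>>8)&0x7=0x5 → r5
  rs: (w>>5)&0x7=0x0 → r0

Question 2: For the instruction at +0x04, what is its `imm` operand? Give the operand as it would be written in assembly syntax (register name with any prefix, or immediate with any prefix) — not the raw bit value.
$90

[04] 5a 4a → 0x4a5a
  opcode bits[15:11]=0x9: adi/RI
  rd: (w>>8)&0x7=0x2 → r2
  imm: (w>>0)&0xff=0x5a → $90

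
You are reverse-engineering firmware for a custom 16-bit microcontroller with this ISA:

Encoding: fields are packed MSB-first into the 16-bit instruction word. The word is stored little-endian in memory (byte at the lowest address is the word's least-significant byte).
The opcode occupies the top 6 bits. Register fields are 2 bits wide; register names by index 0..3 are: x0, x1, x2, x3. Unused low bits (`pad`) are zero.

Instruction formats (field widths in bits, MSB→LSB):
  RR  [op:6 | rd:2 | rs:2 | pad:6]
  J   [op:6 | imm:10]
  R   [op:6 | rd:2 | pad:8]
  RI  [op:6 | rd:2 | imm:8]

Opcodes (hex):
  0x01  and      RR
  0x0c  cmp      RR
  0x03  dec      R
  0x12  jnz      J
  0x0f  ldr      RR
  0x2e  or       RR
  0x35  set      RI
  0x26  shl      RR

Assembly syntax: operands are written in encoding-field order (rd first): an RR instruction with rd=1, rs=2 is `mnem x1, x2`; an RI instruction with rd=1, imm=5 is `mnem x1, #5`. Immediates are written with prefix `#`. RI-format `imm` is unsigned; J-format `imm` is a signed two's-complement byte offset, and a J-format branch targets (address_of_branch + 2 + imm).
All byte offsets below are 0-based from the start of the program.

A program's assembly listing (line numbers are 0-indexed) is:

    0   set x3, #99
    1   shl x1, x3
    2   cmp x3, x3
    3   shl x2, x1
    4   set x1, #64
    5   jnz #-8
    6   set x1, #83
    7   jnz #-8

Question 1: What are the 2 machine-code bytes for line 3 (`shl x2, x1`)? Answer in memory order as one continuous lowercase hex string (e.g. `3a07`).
3. shl fields op=0x26:6|rd=2:2|rs=1:2|pad=0:6 → word 9a40h → 40 9a

409a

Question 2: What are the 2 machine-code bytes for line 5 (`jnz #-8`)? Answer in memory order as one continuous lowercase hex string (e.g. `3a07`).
f84b

5. jnz fields op=0x12:6|imm=-8:10 → word 4bf8h → f8 4b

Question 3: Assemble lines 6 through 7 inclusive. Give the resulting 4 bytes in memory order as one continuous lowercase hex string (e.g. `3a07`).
line 6 (set): pack op=0x35:6|rd=1:2|imm=83:8 = 0xd553; little→ 53 d5
line 7 (jnz): pack op=0x12:6|imm=-8:10 = 0x4bf8; little→ f8 4b

53d5f84b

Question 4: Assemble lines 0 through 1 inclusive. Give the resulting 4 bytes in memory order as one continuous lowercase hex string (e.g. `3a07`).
0. set fields op=0x35:6|rd=3:2|imm=99:8 → word d763h → 63 d7
1. shl fields op=0x26:6|rd=1:2|rs=3:2|pad=0:6 → word 99c0h → c0 99

63d7c099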